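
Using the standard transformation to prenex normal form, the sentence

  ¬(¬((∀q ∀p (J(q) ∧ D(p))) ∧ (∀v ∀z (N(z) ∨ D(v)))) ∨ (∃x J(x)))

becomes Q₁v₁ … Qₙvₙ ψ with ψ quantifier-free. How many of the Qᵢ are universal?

Push ¬ through the quantifiers and connectives to reach negation normal form:
  (∀q ∀p (J(q) ∧ D(p))) ∧ (∀v ∀z (N(z) ∨ D(v))) ∧ (∀x ¬J(x))
All bound variables are already distinct, so no renaming is needed.
Extract every quantifier outward, since the variables are now distinct and don't occur free across branches:
  ∀q ∀p ∀v ∀z ∀x (J(q) ∧ D(p) ∧ (N(z) ∨ D(v)) ∧ ¬J(x))
The prefix is ∀q ∀p ∀v ∀z ∀x: 5 universal, 0 existential.

5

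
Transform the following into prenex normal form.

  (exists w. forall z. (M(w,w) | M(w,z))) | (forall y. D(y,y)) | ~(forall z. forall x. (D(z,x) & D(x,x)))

Drive negations inward (¬∀x A ≡ ∃x ¬A, ¬∃x A ≡ ∀x ¬A, De Morgan for ∧/∨):
  (exists w. forall z. (M(w,w) | M(w,z))) | (forall y. D(y,y)) | (exists z. exists x. (~D(z,x) | ~D(x,x)))
Rename bound variables to avoid capture: z↦v1.
  (exists w. forall z. (M(w,w) | M(w,z))) | (forall y. D(y,y)) | (exists v1. exists x. (~D(v1,x) | ~D(x,x)))
Finally move all quantifiers to the prefix:
  exists w. forall z. forall y. exists v1. exists x. (M(w,w) | M(w,z) | D(y,y) | ~D(v1,x) | ~D(x,x))

exists w. forall z. forall y. exists v1. exists x. (M(w,w) | M(w,z) | D(y,y) | ~D(v1,x) | ~D(x,x))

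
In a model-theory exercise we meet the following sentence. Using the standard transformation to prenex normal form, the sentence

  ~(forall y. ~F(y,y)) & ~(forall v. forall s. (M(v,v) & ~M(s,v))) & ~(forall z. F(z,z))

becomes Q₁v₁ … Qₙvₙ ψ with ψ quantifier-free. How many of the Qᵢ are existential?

Drive negations inward (¬∀x A ≡ ∃x ¬A, ¬∃x A ≡ ∀x ¬A, De Morgan for ∧/∨):
  (exists y. F(y,y)) & (exists v. exists s. (~M(v,v) | M(s,v))) & (exists z. ~F(z,z))
Extract every quantifier outward, since the variables are now distinct and don't occur free across branches:
  exists y. exists v. exists s. exists z. (F(y,y) & (~M(v,v) | M(s,v)) & ~F(z,z))
The prefix is exists y exists v exists s exists z: 0 universal, 4 existential.

4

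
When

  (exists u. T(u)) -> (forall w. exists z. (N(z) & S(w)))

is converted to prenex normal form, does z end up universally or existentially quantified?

existential

First replace A → B with ¬A ∨ B.
  ~(exists u. T(u)) | (forall w. exists z. (N(z) & S(w)))
Drive negations inward (¬∀x A ≡ ∃x ¬A, ¬∃x A ≡ ∀x ¬A, De Morgan for ∧/∨):
  (forall u. ~T(u)) | (forall w. exists z. (N(z) & S(w)))
All bound variables are already distinct, so no renaming is needed.
Finally move all quantifiers to the prefix:
  forall u. forall w. exists z. (~T(u) | N(z) & S(w))
The quantifier exists z sits under an even number of negations (counting the antecedent side of each →), so it remains existential.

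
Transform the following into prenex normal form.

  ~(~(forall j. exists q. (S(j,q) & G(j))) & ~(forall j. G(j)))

Drive negations inward (¬∀x A ≡ ∃x ¬A, ¬∃x A ≡ ∀x ¬A, De Morgan for ∧/∨):
  (forall j. exists q. (S(j,q) & G(j))) | (forall j. G(j))
Rename bound variables to avoid capture: j↦u1.
  (forall j. exists q. (S(j,q) & G(j))) | (forall u1. G(u1))
Finally move all quantifiers to the prefix:
  forall j. exists q. forall u1. (S(j,q) & G(j) | G(u1))

forall j. exists q. forall u1. (S(j,q) & G(j) | G(u1))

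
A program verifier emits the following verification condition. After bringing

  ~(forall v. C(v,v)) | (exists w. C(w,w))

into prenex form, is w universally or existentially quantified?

Move each ¬ inward, flipping quantifiers it crosses:
  (exists v. ~C(v,v)) | (exists w. C(w,w))
Pull the quantifiers to the front (each side's bound variable is not free in the other side):
  exists v. exists w. (~C(v,v) | C(w,w))
The quantifier exists w sits under an even number of negations, so it remains existential.

existential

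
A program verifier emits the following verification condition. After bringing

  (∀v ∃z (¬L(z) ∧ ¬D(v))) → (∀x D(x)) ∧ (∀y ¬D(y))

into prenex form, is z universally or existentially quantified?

First replace A → B with ¬A ∨ B.
  ¬(∀v ∃z (¬L(z) ∧ ¬D(v))) ∨ (∀x D(x)) ∧ (∀y ¬D(y))
Drive negations inward (¬∀x A ≡ ∃x ¬A, ¬∃x A ≡ ∀x ¬A, De Morgan for ∧/∨):
  (∃v ∀z (L(z) ∨ D(v))) ∨ (∀x D(x)) ∧ (∀y ¬D(y))
Extract every quantifier outward, since the variables are now distinct and don't occur free across branches:
  ∃v ∀z ∀x ∀y (L(z) ∨ D(v) ∨ D(x) ∧ ¬D(y))
The quantifier ∃z sits under an odd number of negations (counting the antecedent side of each →), so it flips to ∀z.

universal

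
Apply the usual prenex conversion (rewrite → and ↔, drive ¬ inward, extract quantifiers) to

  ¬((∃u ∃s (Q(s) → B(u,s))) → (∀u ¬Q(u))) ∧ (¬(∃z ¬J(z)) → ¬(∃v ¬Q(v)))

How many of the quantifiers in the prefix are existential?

4

Rewrite implications/biconditionals: A → B as ¬A ∨ B.
  ¬(¬(∃u ∃s (¬Q(s) ∨ B(u,s))) ∨ (∀u ¬Q(u))) ∧ (¬¬(∃z ¬J(z)) ∨ ¬(∃v ¬Q(v)))
Push ¬ through the quantifiers and connectives to reach negation normal form:
  (∃u ∃s (¬Q(s) ∨ B(u,s))) ∧ (∃u Q(u)) ∧ ((∃z ¬J(z)) ∨ (∀v Q(v)))
Give each quantifier a distinct variable: u↦w1.
  (∃u ∃s (¬Q(s) ∨ B(u,s))) ∧ (∃w1 Q(w1)) ∧ ((∃z ¬J(z)) ∨ (∀v Q(v)))
Pull the quantifiers to the front (each side's bound variable is not free in the other side):
  ∃u ∃s ∃w1 ∃z ∀v ((¬Q(s) ∨ B(u,s)) ∧ Q(w1) ∧ (¬J(z) ∨ Q(v)))
The prefix is ∃u ∃s ∃w1 ∃z ∀v: 1 universal, 4 existential.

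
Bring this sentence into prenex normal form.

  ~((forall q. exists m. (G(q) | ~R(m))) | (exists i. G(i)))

Drive negations inward (¬∀x A ≡ ∃x ¬A, ¬∃x A ≡ ∀x ¬A, De Morgan for ∧/∨):
  (exists q. forall m. (~G(q) & R(m))) & (forall i. ~G(i))
All bound variables are already distinct, so no renaming is needed.
Extract every quantifier outward, since the variables are now distinct and don't occur free across branches:
  exists q. forall m. forall i. (~G(q) & R(m) & ~G(i))

exists q. forall m. forall i. (~G(q) & R(m) & ~G(i))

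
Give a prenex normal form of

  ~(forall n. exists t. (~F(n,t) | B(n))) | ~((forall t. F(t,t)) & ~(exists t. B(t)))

Push ¬ through the quantifiers and connectives to reach negation normal form:
  (exists n. forall t. (F(n,t) & ~B(n))) | (exists t. ~F(t,t)) | (exists t. B(t))
Rename bound variables to avoid capture: t↦r, t↦u.
  (exists n. forall t. (F(n,t) & ~B(n))) | (exists r. ~F(r,r)) | (exists u. B(u))
Finally move all quantifiers to the prefix:
  exists n. forall t. exists r. exists u. (F(n,t) & ~B(n) | ~F(r,r) | B(u))

exists n. forall t. exists r. exists u. (F(n,t) & ~B(n) | ~F(r,r) | B(u))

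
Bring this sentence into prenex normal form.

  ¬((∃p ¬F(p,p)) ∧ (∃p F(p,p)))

Push ¬ through the quantifiers and connectives to reach negation normal form:
  (∀p F(p,p)) ∨ (∀p ¬F(p,p))
Give each quantifier a distinct variable: p↦x1.
  (∀p F(p,p)) ∨ (∀x1 ¬F(x1,x1))
Finally move all quantifiers to the prefix:
  ∀p ∀x1 (F(p,p) ∨ ¬F(x1,x1))

∀p ∀x1 (F(p,p) ∨ ¬F(x1,x1))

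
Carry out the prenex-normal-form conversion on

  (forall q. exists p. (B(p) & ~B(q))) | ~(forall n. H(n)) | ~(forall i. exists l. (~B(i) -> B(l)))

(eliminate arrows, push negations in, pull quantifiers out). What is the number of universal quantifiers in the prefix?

First replace A → B with ¬A ∨ B.
  (forall q. exists p. (B(p) & ~B(q))) | ~(forall n. H(n)) | ~(forall i. exists l. (~~B(i) | B(l)))
Drive negations inward (¬∀x A ≡ ∃x ¬A, ¬∃x A ≡ ∀x ¬A, De Morgan for ∧/∨):
  (forall q. exists p. (B(p) & ~B(q))) | (exists n. ~H(n)) | (exists i. forall l. (~B(i) & ~B(l)))
Finally move all quantifiers to the prefix:
  forall q. exists p. exists n. exists i. forall l. (B(p) & ~B(q) | ~H(n) | ~B(i) & ~B(l))
The prefix is forall q exists p exists n exists i forall l: 2 universal, 3 existential.

2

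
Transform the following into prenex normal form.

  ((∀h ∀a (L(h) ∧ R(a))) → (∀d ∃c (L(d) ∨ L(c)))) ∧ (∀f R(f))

∃h ∃a ∀d ∃c ∀f ((¬L(h) ∨ ¬R(a) ∨ L(d) ∨ L(c)) ∧ R(f))

Rewrite implications/biconditionals: A → B as ¬A ∨ B.
  (¬(∀h ∀a (L(h) ∧ R(a))) ∨ (∀d ∃c (L(d) ∨ L(c)))) ∧ (∀f R(f))
Drive negations inward (¬∀x A ≡ ∃x ¬A, ¬∃x A ≡ ∀x ¬A, De Morgan for ∧/∨):
  ((∃h ∃a (¬L(h) ∨ ¬R(a))) ∨ (∀d ∃c (L(d) ∨ L(c)))) ∧ (∀f R(f))
Pull the quantifiers to the front (each side's bound variable is not free in the other side):
  ∃h ∃a ∀d ∃c ∀f ((¬L(h) ∨ ¬R(a) ∨ L(d) ∨ L(c)) ∧ R(f))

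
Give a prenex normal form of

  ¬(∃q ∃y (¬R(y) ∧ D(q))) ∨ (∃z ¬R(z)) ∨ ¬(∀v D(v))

Move each ¬ inward, flipping quantifiers it crosses:
  (∀q ∀y (R(y) ∨ ¬D(q))) ∨ (∃z ¬R(z)) ∨ (∃v ¬D(v))
Extract every quantifier outward, since the variables are now distinct and don't occur free across branches:
  ∀q ∀y ∃z ∃v (R(y) ∨ ¬D(q) ∨ ¬R(z) ∨ ¬D(v))

∀q ∀y ∃z ∃v (R(y) ∨ ¬D(q) ∨ ¬R(z) ∨ ¬D(v))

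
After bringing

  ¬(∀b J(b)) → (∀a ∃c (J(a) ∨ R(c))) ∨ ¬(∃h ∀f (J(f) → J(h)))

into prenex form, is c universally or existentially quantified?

Rewrite implications/biconditionals: A → B as ¬A ∨ B.
  ¬¬(∀b J(b)) ∨ (∀a ∃c (J(a) ∨ R(c))) ∨ ¬(∃h ∀f (¬J(f) ∨ J(h)))
Drive negations inward (¬∀x A ≡ ∃x ¬A, ¬∃x A ≡ ∀x ¬A, De Morgan for ∧/∨):
  (∀b J(b)) ∨ (∀a ∃c (J(a) ∨ R(c))) ∨ (∀h ∃f (J(f) ∧ ¬J(h)))
Extract every quantifier outward, since the variables are now distinct and don't occur free across branches:
  ∀b ∀a ∃c ∀h ∃f (J(b) ∨ J(a) ∨ R(c) ∨ J(f) ∧ ¬J(h))
The quantifier ∃c sits under an even number of negations (counting the antecedent side of each →), so it remains existential.

existential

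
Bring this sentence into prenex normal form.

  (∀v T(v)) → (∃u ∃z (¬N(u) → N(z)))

∃v ∃u ∃z (¬T(v) ∨ N(u) ∨ N(z))

First replace A → B with ¬A ∨ B.
  ¬(∀v T(v)) ∨ (∃u ∃z (¬¬N(u) ∨ N(z)))
Drive negations inward (¬∀x A ≡ ∃x ¬A, ¬∃x A ≡ ∀x ¬A, De Morgan for ∧/∨):
  (∃v ¬T(v)) ∨ (∃u ∃z (N(u) ∨ N(z)))
Finally move all quantifiers to the prefix:
  ∃v ∃u ∃z (¬T(v) ∨ N(u) ∨ N(z))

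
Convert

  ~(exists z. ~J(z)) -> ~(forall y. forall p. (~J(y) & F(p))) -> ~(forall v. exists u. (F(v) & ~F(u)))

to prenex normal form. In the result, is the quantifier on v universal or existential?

First replace A → B with ¬A ∨ B.
  ~~(exists z. ~J(z)) | ~~(forall y. forall p. (~J(y) & F(p))) | ~(forall v. exists u. (F(v) & ~F(u)))
Move each ¬ inward, flipping quantifiers it crosses:
  (exists z. ~J(z)) | (forall y. forall p. (~J(y) & F(p))) | (exists v. forall u. (~F(v) | F(u)))
Pull the quantifiers to the front (each side's bound variable is not free in the other side):
  exists z. forall y. forall p. exists v. forall u. (~J(z) | ~J(y) & F(p) | ~F(v) | F(u))
The quantifier forall v sits under an odd number of negations (counting the antecedent side of each →), so it flips to exists v.

existential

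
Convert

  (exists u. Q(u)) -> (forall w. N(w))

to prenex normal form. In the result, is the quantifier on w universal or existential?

universal

Eliminate → and ↔ using ¬ and ∨.
  ~(exists u. Q(u)) | (forall w. N(w))
Push ¬ through the quantifiers and connectives to reach negation normal form:
  (forall u. ~Q(u)) | (forall w. N(w))
All bound variables are already distinct, so no renaming is needed.
Extract every quantifier outward, since the variables are now distinct and don't occur free across branches:
  forall u. forall w. (~Q(u) | N(w))
The quantifier forall w sits under an even number of negations (counting the antecedent side of each →), so it remains universal.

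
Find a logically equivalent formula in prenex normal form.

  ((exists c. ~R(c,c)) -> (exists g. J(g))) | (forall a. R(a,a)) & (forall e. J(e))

forall c. exists g. forall a. forall e. (R(c,c) | J(g) | R(a,a) & J(e))

Eliminate → and ↔ using ¬ and ∨.
  ~(exists c. ~R(c,c)) | (exists g. J(g)) | (forall a. R(a,a)) & (forall e. J(e))
Push ¬ through the quantifiers and connectives to reach negation normal form:
  (forall c. R(c,c)) | (exists g. J(g)) | (forall a. R(a,a)) & (forall e. J(e))
All bound variables are already distinct, so no renaming is needed.
Extract every quantifier outward, since the variables are now distinct and don't occur free across branches:
  forall c. exists g. forall a. forall e. (R(c,c) | J(g) | R(a,a) & J(e))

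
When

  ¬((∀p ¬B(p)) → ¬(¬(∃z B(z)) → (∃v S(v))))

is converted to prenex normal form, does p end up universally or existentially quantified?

First replace A → B with ¬A ∨ B.
  ¬(¬(∀p ¬B(p)) ∨ ¬(¬¬(∃z B(z)) ∨ (∃v S(v))))
Drive negations inward (¬∀x A ≡ ∃x ¬A, ¬∃x A ≡ ∀x ¬A, De Morgan for ∧/∨):
  (∀p ¬B(p)) ∧ ((∃z B(z)) ∨ (∃v S(v)))
Pull the quantifiers to the front (each side's bound variable is not free in the other side):
  ∀p ∃z ∃v (¬B(p) ∧ (B(z) ∨ S(v)))
The quantifier ∀p sits under an even number of negations (counting the antecedent side of each →), so it remains universal.

universal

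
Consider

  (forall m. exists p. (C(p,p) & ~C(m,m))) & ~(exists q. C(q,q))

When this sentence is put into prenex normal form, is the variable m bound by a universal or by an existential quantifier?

Push ¬ through the quantifiers and connectives to reach negation normal form:
  (forall m. exists p. (C(p,p) & ~C(m,m))) & (forall q. ~C(q,q))
Pull the quantifiers to the front (each side's bound variable is not free in the other side):
  forall m. exists p. forall q. (C(p,p) & ~C(m,m) & ~C(q,q))
The quantifier forall m sits under an even number of negations, so it remains universal.

universal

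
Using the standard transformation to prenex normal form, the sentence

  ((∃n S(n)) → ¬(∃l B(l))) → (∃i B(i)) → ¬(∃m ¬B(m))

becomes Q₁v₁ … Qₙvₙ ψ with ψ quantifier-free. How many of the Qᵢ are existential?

Rewrite implications/biconditionals: A → B as ¬A ∨ B.
  ¬(¬(∃n S(n)) ∨ ¬(∃l B(l))) ∨ ¬(∃i B(i)) ∨ ¬(∃m ¬B(m))
Drive negations inward (¬∀x A ≡ ∃x ¬A, ¬∃x A ≡ ∀x ¬A, De Morgan for ∧/∨):
  (∃n S(n)) ∧ (∃l B(l)) ∨ (∀i ¬B(i)) ∨ (∀m B(m))
All bound variables are already distinct, so no renaming is needed.
Extract every quantifier outward, since the variables are now distinct and don't occur free across branches:
  ∃n ∃l ∀i ∀m (S(n) ∧ B(l) ∨ ¬B(i) ∨ B(m))
The prefix is ∃n ∃l ∀i ∀m: 2 universal, 2 existential.

2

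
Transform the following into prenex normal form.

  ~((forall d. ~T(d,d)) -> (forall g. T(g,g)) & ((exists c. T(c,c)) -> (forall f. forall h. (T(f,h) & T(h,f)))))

Eliminate → and ↔ using ¬ and ∨.
  ~(~(forall d. ~T(d,d)) | (forall g. T(g,g)) & (~(exists c. T(c,c)) | (forall f. forall h. (T(f,h) & T(h,f)))))
Move each ¬ inward, flipping quantifiers it crosses:
  (forall d. ~T(d,d)) & ((exists g. ~T(g,g)) | (exists c. T(c,c)) & (exists f. exists h. (~T(f,h) | ~T(h,f))))
Pull the quantifiers to the front (each side's bound variable is not free in the other side):
  forall d. exists g. exists c. exists f. exists h. (~T(d,d) & (~T(g,g) | T(c,c) & (~T(f,h) | ~T(h,f))))

forall d. exists g. exists c. exists f. exists h. (~T(d,d) & (~T(g,g) | T(c,c) & (~T(f,h) | ~T(h,f))))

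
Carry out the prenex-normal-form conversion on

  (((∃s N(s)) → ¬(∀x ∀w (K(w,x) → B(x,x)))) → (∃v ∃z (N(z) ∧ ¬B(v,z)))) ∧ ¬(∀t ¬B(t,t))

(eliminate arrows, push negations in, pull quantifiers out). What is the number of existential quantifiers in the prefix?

4

First replace A → B with ¬A ∨ B.
  (¬(¬(∃s N(s)) ∨ ¬(∀x ∀w (¬K(w,x) ∨ B(x,x)))) ∨ (∃v ∃z (N(z) ∧ ¬B(v,z)))) ∧ ¬(∀t ¬B(t,t))
Move each ¬ inward, flipping quantifiers it crosses:
  ((∃s N(s)) ∧ (∀x ∀w (¬K(w,x) ∨ B(x,x))) ∨ (∃v ∃z (N(z) ∧ ¬B(v,z)))) ∧ (∃t B(t,t))
All bound variables are already distinct, so no renaming is needed.
Extract every quantifier outward, since the variables are now distinct and don't occur free across branches:
  ∃s ∀x ∀w ∃v ∃z ∃t ((N(s) ∧ (¬K(w,x) ∨ B(x,x)) ∨ N(z) ∧ ¬B(v,z)) ∧ B(t,t))
The prefix is ∃s ∀x ∀w ∃v ∃z ∃t: 2 universal, 4 existential.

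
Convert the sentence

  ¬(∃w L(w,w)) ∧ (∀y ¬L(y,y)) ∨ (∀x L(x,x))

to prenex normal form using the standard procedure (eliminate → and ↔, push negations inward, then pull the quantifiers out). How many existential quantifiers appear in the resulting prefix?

0

Move each ¬ inward, flipping quantifiers it crosses:
  (∀w ¬L(w,w)) ∧ (∀y ¬L(y,y)) ∨ (∀x L(x,x))
All bound variables are already distinct, so no renaming is needed.
Finally move all quantifiers to the prefix:
  ∀w ∀y ∀x (¬L(w,w) ∧ ¬L(y,y) ∨ L(x,x))
The prefix is ∀w ∀y ∀x: 3 universal, 0 existential.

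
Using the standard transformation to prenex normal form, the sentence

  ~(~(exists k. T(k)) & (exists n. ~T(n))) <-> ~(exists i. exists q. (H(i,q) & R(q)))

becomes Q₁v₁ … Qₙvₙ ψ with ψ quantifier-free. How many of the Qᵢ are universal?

Rewrite implications/biconditionals: A → B as ¬A ∨ B; A ↔ B as (¬A ∨ B) ∧ (¬B ∨ A).
  (~~(~(exists k. T(k)) & (exists n. ~T(n))) | ~(exists i. exists q. (H(i,q) & R(q)))) & (~~(exists i. exists q. (H(i,q) & R(q))) | ~(~(exists k. T(k)) & (exists n. ~T(n))))
Move each ¬ inward, flipping quantifiers it crosses:
  ((forall k. ~T(k)) & (exists n. ~T(n)) | (forall i. forall q. (~H(i,q) | ~R(q)))) & ((exists i. exists q. (H(i,q) & R(q))) | (exists k. T(k)) | (forall n. T(n)))
Rename bound variables to avoid capture: i↦b, q↦v, k↦a, n↦z.
  ((forall k. ~T(k)) & (exists n. ~T(n)) | (forall i. forall q. (~H(i,q) | ~R(q)))) & ((exists b. exists v. (H(b,v) & R(v))) | (exists a. T(a)) | (forall z. T(z)))
Finally move all quantifiers to the prefix:
  forall k. exists n. forall i. forall q. exists b. exists v. exists a. forall z. ((~T(k) & ~T(n) | ~H(i,q) | ~R(q)) & (H(b,v) & R(v) | T(a) | T(z)))
The prefix is forall k exists n forall i forall q exists b exists v exists a forall z: 4 universal, 4 existential.

4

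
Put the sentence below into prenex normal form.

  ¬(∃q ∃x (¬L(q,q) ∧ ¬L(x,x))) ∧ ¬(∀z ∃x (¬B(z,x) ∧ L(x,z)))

Drive negations inward (¬∀x A ≡ ∃x ¬A, ¬∃x A ≡ ∀x ¬A, De Morgan for ∧/∨):
  (∀q ∀x (L(q,q) ∨ L(x,x))) ∧ (∃z ∀x (B(z,x) ∨ ¬L(x,z)))
Standardize variables apart so no two quantifiers bind the same name: x↦a.
  (∀q ∀x (L(q,q) ∨ L(x,x))) ∧ (∃z ∀a (B(z,a) ∨ ¬L(a,z)))
Extract every quantifier outward, since the variables are now distinct and don't occur free across branches:
  ∀q ∀x ∃z ∀a ((L(q,q) ∨ L(x,x)) ∧ (B(z,a) ∨ ¬L(a,z)))

∀q ∀x ∃z ∀a ((L(q,q) ∨ L(x,x)) ∧ (B(z,a) ∨ ¬L(a,z)))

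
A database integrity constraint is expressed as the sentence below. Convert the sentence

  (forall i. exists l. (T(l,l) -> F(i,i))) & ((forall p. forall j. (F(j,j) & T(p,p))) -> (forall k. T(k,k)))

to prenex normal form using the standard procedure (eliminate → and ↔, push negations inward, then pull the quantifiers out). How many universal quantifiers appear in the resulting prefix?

First replace A → B with ¬A ∨ B.
  (forall i. exists l. (~T(l,l) | F(i,i))) & (~(forall p. forall j. (F(j,j) & T(p,p))) | (forall k. T(k,k)))
Push ¬ through the quantifiers and connectives to reach negation normal form:
  (forall i. exists l. (~T(l,l) | F(i,i))) & ((exists p. exists j. (~F(j,j) | ~T(p,p))) | (forall k. T(k,k)))
Pull the quantifiers to the front (each side's bound variable is not free in the other side):
  forall i. exists l. exists p. exists j. forall k. ((~T(l,l) | F(i,i)) & (~F(j,j) | ~T(p,p) | T(k,k)))
The prefix is forall i exists l exists p exists j forall k: 2 universal, 3 existential.

2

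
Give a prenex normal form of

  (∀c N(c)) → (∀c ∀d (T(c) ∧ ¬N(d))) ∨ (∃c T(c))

∃c ∀x1 ∀d ∃b (¬N(c) ∨ T(x1) ∧ ¬N(d) ∨ T(b))

Rewrite implications/biconditionals: A → B as ¬A ∨ B.
  ¬(∀c N(c)) ∨ (∀c ∀d (T(c) ∧ ¬N(d))) ∨ (∃c T(c))
Drive negations inward (¬∀x A ≡ ∃x ¬A, ¬∃x A ≡ ∀x ¬A, De Morgan for ∧/∨):
  (∃c ¬N(c)) ∨ (∀c ∀d (T(c) ∧ ¬N(d))) ∨ (∃c T(c))
Give each quantifier a distinct variable: c↦x1, c↦b.
  (∃c ¬N(c)) ∨ (∀x1 ∀d (T(x1) ∧ ¬N(d))) ∨ (∃b T(b))
Pull the quantifiers to the front (each side's bound variable is not free in the other side):
  ∃c ∀x1 ∀d ∃b (¬N(c) ∨ T(x1) ∧ ¬N(d) ∨ T(b))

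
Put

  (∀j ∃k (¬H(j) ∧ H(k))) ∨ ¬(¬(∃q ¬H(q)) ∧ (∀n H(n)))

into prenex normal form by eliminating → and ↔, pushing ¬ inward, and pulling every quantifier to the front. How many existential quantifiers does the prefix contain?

Drive negations inward (¬∀x A ≡ ∃x ¬A, ¬∃x A ≡ ∀x ¬A, De Morgan for ∧/∨):
  (∀j ∃k (¬H(j) ∧ H(k))) ∨ (∃q ¬H(q)) ∨ (∃n ¬H(n))
All bound variables are already distinct, so no renaming is needed.
Extract every quantifier outward, since the variables are now distinct and don't occur free across branches:
  ∀j ∃k ∃q ∃n (¬H(j) ∧ H(k) ∨ ¬H(q) ∨ ¬H(n))
The prefix is ∀j ∃k ∃q ∃n: 1 universal, 3 existential.

3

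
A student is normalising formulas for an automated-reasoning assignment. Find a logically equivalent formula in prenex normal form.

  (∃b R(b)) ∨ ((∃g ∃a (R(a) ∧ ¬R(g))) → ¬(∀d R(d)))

Rewrite implications/biconditionals: A → B as ¬A ∨ B.
  (∃b R(b)) ∨ ¬(∃g ∃a (R(a) ∧ ¬R(g))) ∨ ¬(∀d R(d))
Push ¬ through the quantifiers and connectives to reach negation normal form:
  (∃b R(b)) ∨ (∀g ∀a (¬R(a) ∨ R(g))) ∨ (∃d ¬R(d))
All bound variables are already distinct, so no renaming is needed.
Finally move all quantifiers to the prefix:
  ∃b ∀g ∀a ∃d (R(b) ∨ ¬R(a) ∨ R(g) ∨ ¬R(d))

∃b ∀g ∀a ∃d (R(b) ∨ ¬R(a) ∨ R(g) ∨ ¬R(d))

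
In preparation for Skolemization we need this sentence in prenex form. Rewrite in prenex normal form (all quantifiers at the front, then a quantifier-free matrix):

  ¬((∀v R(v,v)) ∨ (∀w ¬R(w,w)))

Push ¬ through the quantifiers and connectives to reach negation normal form:
  (∃v ¬R(v,v)) ∧ (∃w R(w,w))
Extract every quantifier outward, since the variables are now distinct and don't occur free across branches:
  ∃v ∃w (¬R(v,v) ∧ R(w,w))

∃v ∃w (¬R(v,v) ∧ R(w,w))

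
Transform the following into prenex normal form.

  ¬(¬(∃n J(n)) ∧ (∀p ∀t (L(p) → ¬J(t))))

∃n ∃p ∃t (J(n) ∨ L(p) ∧ J(t))

First replace A → B with ¬A ∨ B.
  ¬(¬(∃n J(n)) ∧ (∀p ∀t (¬L(p) ∨ ¬J(t))))
Move each ¬ inward, flipping quantifiers it crosses:
  (∃n J(n)) ∨ (∃p ∃t (L(p) ∧ J(t)))
Pull the quantifiers to the front (each side's bound variable is not free in the other side):
  ∃n ∃p ∃t (J(n) ∨ L(p) ∧ J(t))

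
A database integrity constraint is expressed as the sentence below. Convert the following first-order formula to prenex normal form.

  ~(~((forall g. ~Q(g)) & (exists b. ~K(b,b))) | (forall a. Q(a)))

forall g. exists b. exists a. (~Q(g) & ~K(b,b) & ~Q(a))

Move each ¬ inward, flipping quantifiers it crosses:
  (forall g. ~Q(g)) & (exists b. ~K(b,b)) & (exists a. ~Q(a))
Pull the quantifiers to the front (each side's bound variable is not free in the other side):
  forall g. exists b. exists a. (~Q(g) & ~K(b,b) & ~Q(a))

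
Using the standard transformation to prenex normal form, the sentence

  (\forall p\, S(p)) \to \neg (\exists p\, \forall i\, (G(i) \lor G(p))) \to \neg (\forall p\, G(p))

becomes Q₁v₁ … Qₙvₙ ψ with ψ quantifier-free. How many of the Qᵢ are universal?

1

Eliminate → and ↔ using ¬ and ∨.
  \neg (\forall p\, S(p)) \lor \neg \neg (\exists p\, \forall i\, (G(i) \lor G(p))) \lor \neg (\forall p\, G(p))
Push ¬ through the quantifiers and connectives to reach negation normal form:
  (\exists p\, \neg S(p)) \lor (\exists p\, \forall i\, (G(i) \lor G(p))) \lor (\exists p\, \neg G(p))
Give each quantifier a distinct variable: p↦v1, p↦r.
  (\exists p\, \neg S(p)) \lor (\exists v1\, \forall i\, (G(i) \lor G(v1))) \lor (\exists r\, \neg G(r))
Extract every quantifier outward, since the variables are now distinct and don't occur free across branches:
  \exists p\, \exists v1\, \forall i\, \exists r\, (\neg S(p) \lor G(i) \lor G(v1) \lor \neg G(r))
The prefix is \exists p \exists v1 \forall i \exists r: 1 universal, 3 existential.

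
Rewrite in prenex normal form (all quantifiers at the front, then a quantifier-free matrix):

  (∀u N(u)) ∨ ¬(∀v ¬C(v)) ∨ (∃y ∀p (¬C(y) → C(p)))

First replace A → B with ¬A ∨ B.
  (∀u N(u)) ∨ ¬(∀v ¬C(v)) ∨ (∃y ∀p (¬¬C(y) ∨ C(p)))
Drive negations inward (¬∀x A ≡ ∃x ¬A, ¬∃x A ≡ ∀x ¬A, De Morgan for ∧/∨):
  (∀u N(u)) ∨ (∃v C(v)) ∨ (∃y ∀p (C(y) ∨ C(p)))
All bound variables are already distinct, so no renaming is needed.
Finally move all quantifiers to the prefix:
  ∀u ∃v ∃y ∀p (N(u) ∨ C(v) ∨ C(y) ∨ C(p))

∀u ∃v ∃y ∀p (N(u) ∨ C(v) ∨ C(y) ∨ C(p))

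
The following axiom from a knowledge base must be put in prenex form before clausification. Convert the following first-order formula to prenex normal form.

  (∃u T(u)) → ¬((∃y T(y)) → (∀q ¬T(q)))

∀u ∃y ∃q (¬T(u) ∨ T(y) ∧ T(q))

Rewrite implications/biconditionals: A → B as ¬A ∨ B.
  ¬(∃u T(u)) ∨ ¬(¬(∃y T(y)) ∨ (∀q ¬T(q)))
Push ¬ through the quantifiers and connectives to reach negation normal form:
  (∀u ¬T(u)) ∨ (∃y T(y)) ∧ (∃q T(q))
All bound variables are already distinct, so no renaming is needed.
Extract every quantifier outward, since the variables are now distinct and don't occur free across branches:
  ∀u ∃y ∃q (¬T(u) ∨ T(y) ∧ T(q))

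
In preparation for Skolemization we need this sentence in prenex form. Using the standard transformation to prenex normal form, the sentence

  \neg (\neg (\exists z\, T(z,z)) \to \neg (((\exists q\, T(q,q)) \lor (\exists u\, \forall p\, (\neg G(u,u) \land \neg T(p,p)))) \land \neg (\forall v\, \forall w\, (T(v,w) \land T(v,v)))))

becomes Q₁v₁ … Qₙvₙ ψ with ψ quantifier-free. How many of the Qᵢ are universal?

2

Eliminate → and ↔ using ¬ and ∨.
  \neg (\neg \neg (\exists z\, T(z,z)) \lor \neg (((\exists q\, T(q,q)) \lor (\exists u\, \forall p\, (\neg G(u,u) \land \neg T(p,p)))) \land \neg (\forall v\, \forall w\, (T(v,w) \land T(v,v)))))
Drive negations inward (¬∀x A ≡ ∃x ¬A, ¬∃x A ≡ ∀x ¬A, De Morgan for ∧/∨):
  (\forall z\, \neg T(z,z)) \land ((\exists q\, T(q,q)) \lor (\exists u\, \forall p\, (\neg G(u,u) \land \neg T(p,p)))) \land (\exists v\, \exists w\, (\neg T(v,w) \lor \neg T(v,v)))
Finally move all quantifiers to the prefix:
  \forall z\, \exists q\, \exists u\, \forall p\, \exists v\, \exists w\, (\neg T(z,z) \land (T(q,q) \lor \neg G(u,u) \land \neg T(p,p)) \land (\neg T(v,w) \lor \neg T(v,v)))
The prefix is \forall z \exists q \exists u \forall p \exists v \exists w: 2 universal, 4 existential.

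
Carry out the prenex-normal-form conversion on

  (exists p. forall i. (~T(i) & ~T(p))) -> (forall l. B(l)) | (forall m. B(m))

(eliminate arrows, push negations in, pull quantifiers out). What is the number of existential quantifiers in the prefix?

First replace A → B with ¬A ∨ B.
  ~(exists p. forall i. (~T(i) & ~T(p))) | (forall l. B(l)) | (forall m. B(m))
Move each ¬ inward, flipping quantifiers it crosses:
  (forall p. exists i. (T(i) | T(p))) | (forall l. B(l)) | (forall m. B(m))
Extract every quantifier outward, since the variables are now distinct and don't occur free across branches:
  forall p. exists i. forall l. forall m. (T(i) | T(p) | B(l) | B(m))
The prefix is forall p exists i forall l forall m: 3 universal, 1 existential.

1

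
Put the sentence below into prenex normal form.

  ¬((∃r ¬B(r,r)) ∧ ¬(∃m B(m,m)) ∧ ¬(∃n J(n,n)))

∀r ∃m ∃n (B(r,r) ∨ B(m,m) ∨ J(n,n))

Drive negations inward (¬∀x A ≡ ∃x ¬A, ¬∃x A ≡ ∀x ¬A, De Morgan for ∧/∨):
  (∀r B(r,r)) ∨ (∃m B(m,m)) ∨ (∃n J(n,n))
All bound variables are already distinct, so no renaming is needed.
Extract every quantifier outward, since the variables are now distinct and don't occur free across branches:
  ∀r ∃m ∃n (B(r,r) ∨ B(m,m) ∨ J(n,n))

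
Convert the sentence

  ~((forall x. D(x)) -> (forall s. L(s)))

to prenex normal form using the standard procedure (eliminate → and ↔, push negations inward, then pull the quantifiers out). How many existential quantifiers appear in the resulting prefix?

1

Rewrite implications/biconditionals: A → B as ¬A ∨ B.
  ~(~(forall x. D(x)) | (forall s. L(s)))
Move each ¬ inward, flipping quantifiers it crosses:
  (forall x. D(x)) & (exists s. ~L(s))
All bound variables are already distinct, so no renaming is needed.
Finally move all quantifiers to the prefix:
  forall x. exists s. (D(x) & ~L(s))
The prefix is forall x exists s: 1 universal, 1 existential.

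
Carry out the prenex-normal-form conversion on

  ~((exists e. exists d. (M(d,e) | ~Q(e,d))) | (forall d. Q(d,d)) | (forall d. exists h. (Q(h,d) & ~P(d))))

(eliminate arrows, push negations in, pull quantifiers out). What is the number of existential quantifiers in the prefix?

Move each ¬ inward, flipping quantifiers it crosses:
  (forall e. forall d. (~M(d,e) & Q(e,d))) & (exists d. ~Q(d,d)) & (exists d. forall h. (~Q(h,d) | P(d)))
Rename bound variables to avoid capture: d↦v1, d↦z.
  (forall e. forall d. (~M(d,e) & Q(e,d))) & (exists v1. ~Q(v1,v1)) & (exists z. forall h. (~Q(h,z) | P(z)))
Pull the quantifiers to the front (each side's bound variable is not free in the other side):
  forall e. forall d. exists v1. exists z. forall h. (~M(d,e) & Q(e,d) & ~Q(v1,v1) & (~Q(h,z) | P(z)))
The prefix is forall e forall d exists v1 exists z forall h: 3 universal, 2 existential.

2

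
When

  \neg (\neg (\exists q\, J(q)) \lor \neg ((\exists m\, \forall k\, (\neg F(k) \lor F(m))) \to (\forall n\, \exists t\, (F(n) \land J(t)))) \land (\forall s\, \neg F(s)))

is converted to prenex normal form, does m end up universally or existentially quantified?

universal

First replace A → B with ¬A ∨ B.
  \neg (\neg (\exists q\, J(q)) \lor \neg (\neg (\exists m\, \forall k\, (\neg F(k) \lor F(m))) \lor (\forall n\, \exists t\, (F(n) \land J(t)))) \land (\forall s\, \neg F(s)))
Move each ¬ inward, flipping quantifiers it crosses:
  (\exists q\, J(q)) \land ((\forall m\, \exists k\, (F(k) \land \neg F(m))) \lor (\forall n\, \exists t\, (F(n) \land J(t))) \lor (\exists s\, F(s)))
All bound variables are already distinct, so no renaming is needed.
Extract every quantifier outward, since the variables are now distinct and don't occur free across branches:
  \exists q\, \forall m\, \exists k\, \forall n\, \exists t\, \exists s\, (J(q) \land (F(k) \land \neg F(m) \lor F(n) \land J(t) \lor F(s)))
The quantifier \exists m sits under an odd number of negations (counting the antecedent side of each →), so it flips to \forall m.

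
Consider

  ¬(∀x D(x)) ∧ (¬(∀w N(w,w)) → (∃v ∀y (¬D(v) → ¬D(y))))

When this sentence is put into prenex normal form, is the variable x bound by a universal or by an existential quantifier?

existential

Eliminate → and ↔ using ¬ and ∨.
  ¬(∀x D(x)) ∧ (¬¬(∀w N(w,w)) ∨ (∃v ∀y (¬¬D(v) ∨ ¬D(y))))
Move each ¬ inward, flipping quantifiers it crosses:
  (∃x ¬D(x)) ∧ ((∀w N(w,w)) ∨ (∃v ∀y (D(v) ∨ ¬D(y))))
All bound variables are already distinct, so no renaming is needed.
Finally move all quantifiers to the prefix:
  ∃x ∀w ∃v ∀y (¬D(x) ∧ (N(w,w) ∨ D(v) ∨ ¬D(y)))
The quantifier ∀x sits under an odd number of negations (counting the antecedent side of each →), so it flips to ∃x.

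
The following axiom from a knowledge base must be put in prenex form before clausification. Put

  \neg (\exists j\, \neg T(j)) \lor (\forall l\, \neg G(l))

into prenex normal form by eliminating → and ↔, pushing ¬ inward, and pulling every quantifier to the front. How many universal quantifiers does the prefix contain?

Move each ¬ inward, flipping quantifiers it crosses:
  (\forall j\, T(j)) \lor (\forall l\, \neg G(l))
All bound variables are already distinct, so no renaming is needed.
Finally move all quantifiers to the prefix:
  \forall j\, \forall l\, (T(j) \lor \neg G(l))
The prefix is \forall j \forall l: 2 universal, 0 existential.

2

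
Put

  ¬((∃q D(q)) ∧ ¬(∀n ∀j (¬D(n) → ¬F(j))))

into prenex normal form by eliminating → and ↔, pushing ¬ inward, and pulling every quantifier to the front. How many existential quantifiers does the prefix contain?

Eliminate → and ↔ using ¬ and ∨.
  ¬((∃q D(q)) ∧ ¬(∀n ∀j (¬¬D(n) ∨ ¬F(j))))
Move each ¬ inward, flipping quantifiers it crosses:
  (∀q ¬D(q)) ∨ (∀n ∀j (D(n) ∨ ¬F(j)))
All bound variables are already distinct, so no renaming is needed.
Finally move all quantifiers to the prefix:
  ∀q ∀n ∀j (¬D(q) ∨ D(n) ∨ ¬F(j))
The prefix is ∀q ∀n ∀j: 3 universal, 0 existential.

0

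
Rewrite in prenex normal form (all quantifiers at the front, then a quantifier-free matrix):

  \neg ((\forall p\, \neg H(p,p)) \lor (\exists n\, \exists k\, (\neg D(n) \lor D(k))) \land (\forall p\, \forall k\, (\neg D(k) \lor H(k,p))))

Push ¬ through the quantifiers and connectives to reach negation normal form:
  (\exists p\, H(p,p)) \land ((\forall n\, \forall k\, (D(n) \land \neg D(k))) \lor (\exists p\, \exists k\, (D(k) \land \neg H(k,p))))
Standardize variables apart so no two quantifiers bind the same name: p↦y1, k↦t.
  (\exists p\, H(p,p)) \land ((\forall n\, \forall k\, (D(n) \land \neg D(k))) \lor (\exists y1\, \exists t\, (D(t) \land \neg H(t,y1))))
Extract every quantifier outward, since the variables are now distinct and don't occur free across branches:
  \exists p\, \forall n\, \forall k\, \exists y1\, \exists t\, (H(p,p) \land (D(n) \land \neg D(k) \lor D(t) \land \neg H(t,y1)))

\exists p\, \forall n\, \forall k\, \exists y1\, \exists t\, (H(p,p) \land (D(n) \land \neg D(k) \lor D(t) \land \neg H(t,y1)))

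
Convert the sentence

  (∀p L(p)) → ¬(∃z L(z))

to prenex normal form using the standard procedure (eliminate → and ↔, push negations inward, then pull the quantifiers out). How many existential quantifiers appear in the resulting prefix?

1

First replace A → B with ¬A ∨ B.
  ¬(∀p L(p)) ∨ ¬(∃z L(z))
Move each ¬ inward, flipping quantifiers it crosses:
  (∃p ¬L(p)) ∨ (∀z ¬L(z))
All bound variables are already distinct, so no renaming is needed.
Extract every quantifier outward, since the variables are now distinct and don't occur free across branches:
  ∃p ∀z (¬L(p) ∨ ¬L(z))
The prefix is ∃p ∀z: 1 universal, 1 existential.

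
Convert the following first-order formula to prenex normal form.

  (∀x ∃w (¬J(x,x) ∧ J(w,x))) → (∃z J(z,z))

First replace A → B with ¬A ∨ B.
  ¬(∀x ∃w (¬J(x,x) ∧ J(w,x))) ∨ (∃z J(z,z))
Drive negations inward (¬∀x A ≡ ∃x ¬A, ¬∃x A ≡ ∀x ¬A, De Morgan for ∧/∨):
  (∃x ∀w (J(x,x) ∨ ¬J(w,x))) ∨ (∃z J(z,z))
Finally move all quantifiers to the prefix:
  ∃x ∀w ∃z (J(x,x) ∨ ¬J(w,x) ∨ J(z,z))

∃x ∀w ∃z (J(x,x) ∨ ¬J(w,x) ∨ J(z,z))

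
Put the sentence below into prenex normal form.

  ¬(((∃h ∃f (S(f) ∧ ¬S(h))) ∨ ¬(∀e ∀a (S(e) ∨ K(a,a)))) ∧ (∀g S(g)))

∀h ∀f ∀e ∀a ∃g ((¬S(f) ∨ S(h)) ∧ (S(e) ∨ K(a,a)) ∨ ¬S(g))

Move each ¬ inward, flipping quantifiers it crosses:
  (∀h ∀f (¬S(f) ∨ S(h))) ∧ (∀e ∀a (S(e) ∨ K(a,a))) ∨ (∃g ¬S(g))
All bound variables are already distinct, so no renaming is needed.
Pull the quantifiers to the front (each side's bound variable is not free in the other side):
  ∀h ∀f ∀e ∀a ∃g ((¬S(f) ∨ S(h)) ∧ (S(e) ∨ K(a,a)) ∨ ¬S(g))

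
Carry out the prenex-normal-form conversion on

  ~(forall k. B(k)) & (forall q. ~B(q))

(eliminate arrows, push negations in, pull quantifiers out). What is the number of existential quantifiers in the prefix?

Push ¬ through the quantifiers and connectives to reach negation normal form:
  (exists k. ~B(k)) & (forall q. ~B(q))
All bound variables are already distinct, so no renaming is needed.
Pull the quantifiers to the front (each side's bound variable is not free in the other side):
  exists k. forall q. (~B(k) & ~B(q))
The prefix is exists k forall q: 1 universal, 1 existential.

1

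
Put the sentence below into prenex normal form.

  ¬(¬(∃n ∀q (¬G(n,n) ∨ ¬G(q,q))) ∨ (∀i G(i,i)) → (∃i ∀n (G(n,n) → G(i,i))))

∀n ∃q ∀i ∀z ∃x ((G(n,n) ∧ G(q,q) ∨ G(i,i)) ∧ G(x,x) ∧ ¬G(z,z))

First replace A → B with ¬A ∨ B.
  ¬(¬(¬(∃n ∀q (¬G(n,n) ∨ ¬G(q,q))) ∨ (∀i G(i,i))) ∨ (∃i ∀n (¬G(n,n) ∨ G(i,i))))
Drive negations inward (¬∀x A ≡ ∃x ¬A, ¬∃x A ≡ ∀x ¬A, De Morgan for ∧/∨):
  ((∀n ∃q (G(n,n) ∧ G(q,q))) ∨ (∀i G(i,i))) ∧ (∀i ∃n (G(n,n) ∧ ¬G(i,i)))
Standardize variables apart so no two quantifiers bind the same name: i↦z, n↦x.
  ((∀n ∃q (G(n,n) ∧ G(q,q))) ∨ (∀i G(i,i))) ∧ (∀z ∃x (G(x,x) ∧ ¬G(z,z)))
Pull the quantifiers to the front (each side's bound variable is not free in the other side):
  ∀n ∃q ∀i ∀z ∃x ((G(n,n) ∧ G(q,q) ∨ G(i,i)) ∧ G(x,x) ∧ ¬G(z,z))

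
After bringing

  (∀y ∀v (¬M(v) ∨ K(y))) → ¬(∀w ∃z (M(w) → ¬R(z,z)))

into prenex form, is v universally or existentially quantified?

First replace A → B with ¬A ∨ B.
  ¬(∀y ∀v (¬M(v) ∨ K(y))) ∨ ¬(∀w ∃z (¬M(w) ∨ ¬R(z,z)))
Move each ¬ inward, flipping quantifiers it crosses:
  (∃y ∃v (M(v) ∧ ¬K(y))) ∨ (∃w ∀z (M(w) ∧ R(z,z)))
Pull the quantifiers to the front (each side's bound variable is not free in the other side):
  ∃y ∃v ∃w ∀z (M(v) ∧ ¬K(y) ∨ M(w) ∧ R(z,z))
The quantifier ∀v sits under an odd number of negations (counting the antecedent side of each →), so it flips to ∃v.

existential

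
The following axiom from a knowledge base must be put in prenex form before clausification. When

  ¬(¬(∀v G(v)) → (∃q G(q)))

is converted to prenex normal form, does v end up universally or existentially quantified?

existential

Rewrite implications/biconditionals: A → B as ¬A ∨ B.
  ¬(¬¬(∀v G(v)) ∨ (∃q G(q)))
Drive negations inward (¬∀x A ≡ ∃x ¬A, ¬∃x A ≡ ∀x ¬A, De Morgan for ∧/∨):
  (∃v ¬G(v)) ∧ (∀q ¬G(q))
Finally move all quantifiers to the prefix:
  ∃v ∀q (¬G(v) ∧ ¬G(q))
The quantifier ∀v sits under an odd number of negations (counting the antecedent side of each →), so it flips to ∃v.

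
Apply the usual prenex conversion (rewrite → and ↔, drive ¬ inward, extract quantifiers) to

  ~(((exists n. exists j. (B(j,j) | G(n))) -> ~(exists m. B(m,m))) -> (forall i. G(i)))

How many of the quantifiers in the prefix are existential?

First replace A → B with ¬A ∨ B.
  ~(~(~(exists n. exists j. (B(j,j) | G(n))) | ~(exists m. B(m,m))) | (forall i. G(i)))
Push ¬ through the quantifiers and connectives to reach negation normal form:
  ((forall n. forall j. (~B(j,j) & ~G(n))) | (forall m. ~B(m,m))) & (exists i. ~G(i))
Finally move all quantifiers to the prefix:
  forall n. forall j. forall m. exists i. ((~B(j,j) & ~G(n) | ~B(m,m)) & ~G(i))
The prefix is forall n forall j forall m exists i: 3 universal, 1 existential.

1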